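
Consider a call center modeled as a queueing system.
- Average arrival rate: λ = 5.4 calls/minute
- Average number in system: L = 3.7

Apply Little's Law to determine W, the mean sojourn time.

Little's Law: L = λW, so W = L/λ
W = 3.7/5.4 = 0.6852 minutes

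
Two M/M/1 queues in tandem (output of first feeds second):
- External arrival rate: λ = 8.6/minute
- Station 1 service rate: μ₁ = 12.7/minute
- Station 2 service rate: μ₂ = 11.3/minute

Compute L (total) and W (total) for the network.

By Jackson's theorem, each station behaves as independent M/M/1.
Station 1: ρ₁ = 8.6/12.7 = 0.6772, L₁ = ρ₁/(1-ρ₁) = λ/(μ₁-λ) = 8.6/4.10 = 2.097561
Station 2: ρ₂ = 8.6/11.3 = 0.7611, L₂ = ρ₂/(1-ρ₂) = λ/(μ₂-λ) = 8.6/2.70 = 3.185185
Total: L = L₁ + L₂ = 2.097561 + 3.185185 = 5.2827
W = L/λ = 5.2827/8.6 = 0.6143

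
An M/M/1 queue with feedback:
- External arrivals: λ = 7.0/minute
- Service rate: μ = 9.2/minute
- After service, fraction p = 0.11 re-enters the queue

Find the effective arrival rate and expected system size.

Effective arrival rate: λ_eff = λ/(1-p) = 7.0/(1-0.11) = 7.0/0.89 = 7.8652
ρ = λ_eff/μ = 7.8652/9.2 = 0.85491
L = ρ/(1-ρ) = 0.85491/(1-0.85491) = 5.8923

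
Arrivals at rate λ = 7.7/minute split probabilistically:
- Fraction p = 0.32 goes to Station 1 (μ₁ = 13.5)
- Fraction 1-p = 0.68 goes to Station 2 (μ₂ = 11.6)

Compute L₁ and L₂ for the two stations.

Effective rates: λ₁ = 7.7×0.32 = 2.464, λ₂ = 7.7×0.68 = 5.236
Station 1: ρ₁ = 2.464/13.5 = 0.18252, L₁ = ρ₁/(1-ρ₁) = 0.18252/(1-0.18252) = 0.2233
Station 2: ρ₂ = 5.236/11.6 = 0.4514, L₂ = ρ₂/(1-ρ₂) = 0.4514/(1-0.4514) = 0.8228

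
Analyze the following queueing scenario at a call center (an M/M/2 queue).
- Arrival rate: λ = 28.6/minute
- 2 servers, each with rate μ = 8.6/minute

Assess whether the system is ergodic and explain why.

Stability requires ρ = λ/(cμ) < 1
ρ = 28.6/(2 × 8.6) = 28.6/17.20 = 1.6628
Since 1.6628 ≥ 1, the system is UNSTABLE.
Need c > λ/μ = 28.6/8.6 = 3.33.
Minimum servers needed: c = 4.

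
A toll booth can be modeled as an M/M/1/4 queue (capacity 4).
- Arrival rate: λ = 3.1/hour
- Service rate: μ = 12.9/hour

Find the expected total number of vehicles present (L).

ρ = λ/μ = 3.1/12.9 = 0.24031
P₀ = (1-ρ)/(1-ρ^(K+1)) = (1-0.24031)/(1-0.24031^5) = 0.7597/0.9992 = 0.7603
P_K = P₀×ρ^K = 0.7603 × 0.24031^4 = 0.7603 × 0.003335 = 0.002536
L = ρ[1 - (K+1)ρ^K + Kρ^(K+1)] / [(1-ρ)(1-ρ^(K+1))]
L = 0.24031 × (1 - 5×0.003335 + 4×0.0008014) / ((1 - 0.24031) × (1 - 0.0008014)) = 0.3123 vehicles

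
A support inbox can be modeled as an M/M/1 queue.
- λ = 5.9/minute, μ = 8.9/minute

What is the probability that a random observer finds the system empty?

ρ = λ/μ = 5.9/8.9 = 0.6629
P(0) = 1 - ρ = 1 - 0.6629 = 0.3371
The server is idle 33.71% of the time.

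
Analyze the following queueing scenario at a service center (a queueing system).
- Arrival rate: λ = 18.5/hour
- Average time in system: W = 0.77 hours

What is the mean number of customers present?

Little's Law: L = λW
L = 18.5 × 0.77 = 14.2450 customers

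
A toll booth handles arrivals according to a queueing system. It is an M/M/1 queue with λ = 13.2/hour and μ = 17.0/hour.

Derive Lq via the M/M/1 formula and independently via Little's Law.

Method 1 (direct): Lq = λ²/(μ(μ-λ)) = 174.24/(17.0 × 3.80) = 2.6972

Method 2 (Little's Law):
W = 1/(μ-λ) = 1/3.80 = 0.263158
Wq = W - 1/μ = 0.263158 - 0.0588235 = 0.20433
Lq = λWq = 13.2 × 0.20433 = 2.6972 ✔ (matches Method 1)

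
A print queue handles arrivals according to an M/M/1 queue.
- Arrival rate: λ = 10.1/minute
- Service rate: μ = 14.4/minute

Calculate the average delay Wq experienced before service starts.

First, compute utilization: ρ = λ/μ = 10.1/14.4 = 0.7014
For M/M/1: Wq = λ/(μ(μ-λ))
Wq = 10.1/(14.4 × (14.4-10.1))
Wq = 10.1/(14.4 × 4.30)
Wq = 0.1631 minutes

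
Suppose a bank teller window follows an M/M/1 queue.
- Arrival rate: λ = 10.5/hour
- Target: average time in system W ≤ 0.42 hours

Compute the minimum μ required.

For M/M/1: W = 1/(μ-λ)
Need W ≤ 0.42, so 1/(μ-λ) ≤ 0.42
μ - λ ≥ 1/0.42 = 2.3810
μ ≥ 10.5 + 2.3810 = 12.8810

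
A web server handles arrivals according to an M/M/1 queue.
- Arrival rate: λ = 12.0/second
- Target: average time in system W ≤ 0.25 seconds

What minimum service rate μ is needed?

For M/M/1: W = 1/(μ-λ)
Need W ≤ 0.25, so 1/(μ-λ) ≤ 0.25
μ - λ ≥ 1/0.25 = 4.0000
μ ≥ 12.0 + 4.0000 = 16.0000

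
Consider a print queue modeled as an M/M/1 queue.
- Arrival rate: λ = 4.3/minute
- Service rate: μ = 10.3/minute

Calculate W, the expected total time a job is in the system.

First, compute utilization: ρ = λ/μ = 4.3/10.3 = 0.4175
For M/M/1: W = 1/(μ-λ)
W = 1/(10.3-4.3) = 1/6.00
W = 0.1667 minutes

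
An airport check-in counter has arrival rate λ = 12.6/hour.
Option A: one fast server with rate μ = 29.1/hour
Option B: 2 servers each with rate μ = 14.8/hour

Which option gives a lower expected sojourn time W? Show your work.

Option A: single server μ = 29.1 (M/M/1)
  ρ_A = 12.6/29.1 = 0.4330
  W_A = 1/(μ-λ) = 1/(29.1-12.6) = 1/16.50 = 0.06061

Option B: 2 servers μ = 14.8 (M/M/2)
  ρ_B = λ/(cμ) = 12.6/(2×14.8) = 0.4257
  Offered load a = λ/μ = cρ = 12.6/14.8 = 0.8514
  P₀ = [ Σₙ₌₀^1 aⁿ/n! + a^2/(2!(1-ρ)) ]⁻¹
  Σ = a^0/0! + a^1/1! = 1.0000 + 0.8514 = 1.8514
  a^2/(2!(1-ρ)) = 0.7248/(2 × 0.5743) = 0.6310
  P₀ = 1/(1.8514 + 0.6310) = 0.4028
  Lq = P₀·a^2·ρ / (2!(1-ρ)²) = 0.4028 × 0.7248 × 0.4257 / (2 × 0.3298) = 0.1884
  Wq_B = Lq/λ = 0.1884/12.6 = 0.01495
  W_B = Wq_B + 1/μ = 0.01495 + 0.06757 = 0.08252

Since W_A = 0.06061 < W_B = 0.08252, Option A (single fast server) has the shorter time in system.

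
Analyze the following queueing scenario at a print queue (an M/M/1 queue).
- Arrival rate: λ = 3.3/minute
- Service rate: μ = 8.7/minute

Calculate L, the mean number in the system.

ρ = λ/μ = 3.3/8.7 = 0.3793
For M/M/1: L = λ/(μ-λ)
L = 3.3/(8.7-3.3) = 3.3/5.40
L = 0.6111 jobs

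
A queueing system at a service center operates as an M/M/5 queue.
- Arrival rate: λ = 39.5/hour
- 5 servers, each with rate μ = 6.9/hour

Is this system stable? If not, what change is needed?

Stability requires ρ = λ/(cμ) < 1
ρ = 39.5/(5 × 6.9) = 39.5/34.50 = 1.1449
Since 1.1449 ≥ 1, the system is UNSTABLE.
Need c > λ/μ = 39.5/6.9 = 5.72.
Minimum servers needed: c = 6.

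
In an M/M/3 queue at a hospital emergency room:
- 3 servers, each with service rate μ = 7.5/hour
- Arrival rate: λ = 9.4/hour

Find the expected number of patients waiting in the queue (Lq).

Traffic intensity: ρ = λ/(cμ) = 9.4/(3×7.5) = 0.4178
Since ρ = 0.4178 < 1, system is stable.
Offered load a = λ/μ = cρ = 9.4/7.5 = 1.2533
P₀ = [ Σₙ₌₀^2 aⁿ/n! + a^3/(3!(1-ρ)) ]⁻¹
Σ = a^0/0! + a^1/1! + a^2/2! = 1.00000 + 1.25333 + 0.785422 = 3.0388
a^3/(3!(1-ρ)) = 1.9688/(6 × 0.5822) = 0.5636
P₀ = 1/(3.0388 + 0.5636) = 0.2776
Lq = P₀·a^3·ρ / (3!(1-ρ)²) = 0.2776 × 1.9688 × 0.4178 / (6 × 0.3390) = 0.1123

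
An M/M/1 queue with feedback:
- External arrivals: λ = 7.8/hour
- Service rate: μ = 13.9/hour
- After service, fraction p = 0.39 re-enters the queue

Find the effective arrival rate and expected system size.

Effective arrival rate: λ_eff = λ/(1-p) = 7.8/(1-0.39) = 7.8/0.61 = 12.7869
ρ = λ_eff/μ = 12.7869/13.9 = 0.91992
L = ρ/(1-ρ) = 0.91992/(1-0.91992) = 11.4875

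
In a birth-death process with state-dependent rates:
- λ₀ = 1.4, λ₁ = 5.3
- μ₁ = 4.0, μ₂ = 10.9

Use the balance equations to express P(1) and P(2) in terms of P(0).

Balance equations:
State 0: λ₀P₀ = μ₁P₁ → P₁ = (λ₀/μ₁)P₀ = (1.4/4.0)P₀ = 0.3500P₀
State 1: P₂ = (λ₀λ₁)/(μ₁μ₂)P₀ = (1.4×5.3)/(4.0×10.9)P₀ = 0.1702P₀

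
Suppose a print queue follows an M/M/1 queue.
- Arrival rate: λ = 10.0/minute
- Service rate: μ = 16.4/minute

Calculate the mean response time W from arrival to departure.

First, compute utilization: ρ = λ/μ = 10.0/16.4 = 0.6098
For M/M/1: W = 1/(μ-λ)
W = 1/(16.4-10.0) = 1/6.40
W = 0.1563 minutes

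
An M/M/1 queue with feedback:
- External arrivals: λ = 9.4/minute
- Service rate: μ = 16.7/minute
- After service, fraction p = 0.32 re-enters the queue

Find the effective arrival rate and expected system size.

Effective arrival rate: λ_eff = λ/(1-p) = 9.4/(1-0.32) = 9.4/0.68 = 13.82353
ρ = λ_eff/μ = 13.82353/16.7 = 0.827756
L = ρ/(1-ρ) = 0.827756/(1-0.827756) = 4.8057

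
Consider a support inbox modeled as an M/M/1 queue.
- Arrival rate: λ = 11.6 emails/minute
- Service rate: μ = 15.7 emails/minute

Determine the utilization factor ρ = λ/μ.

Server utilization: ρ = λ/μ
ρ = 11.6/15.7 = 0.7389
The server is busy 73.89% of the time.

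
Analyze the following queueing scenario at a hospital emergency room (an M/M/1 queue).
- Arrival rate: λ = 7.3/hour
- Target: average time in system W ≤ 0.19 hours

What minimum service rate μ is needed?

For M/M/1: W = 1/(μ-λ)
Need W ≤ 0.19, so 1/(μ-λ) ≤ 0.19
μ - λ ≥ 1/0.19 = 5.2632
μ ≥ 7.3 + 5.2632 = 12.5632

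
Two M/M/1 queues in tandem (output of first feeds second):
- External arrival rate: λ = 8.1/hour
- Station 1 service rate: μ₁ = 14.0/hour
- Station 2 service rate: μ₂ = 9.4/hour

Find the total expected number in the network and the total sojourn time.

By Jackson's theorem, each station behaves as independent M/M/1.
Station 1: ρ₁ = 8.1/14.0 = 0.5786, L₁ = ρ₁/(1-ρ₁) = λ/(μ₁-λ) = 8.1/5.90 = 1.3729
Station 2: ρ₂ = 8.1/9.4 = 0.8617, L₂ = ρ₂/(1-ρ₂) = λ/(μ₂-λ) = 8.1/1.30 = 6.2308
Total: L = L₁ + L₂ = 1.3729 + 6.2308 = 7.6037
W = L/λ = 7.6037/8.1 = 0.9387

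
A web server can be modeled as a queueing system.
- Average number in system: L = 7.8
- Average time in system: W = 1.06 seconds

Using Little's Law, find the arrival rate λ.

Little's Law: L = λW, so λ = L/W
λ = 7.8/1.06 = 7.3585 requests/second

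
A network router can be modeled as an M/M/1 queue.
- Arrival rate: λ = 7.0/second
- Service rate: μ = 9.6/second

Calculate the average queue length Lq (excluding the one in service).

ρ = λ/μ = 7.0/9.6 = 0.7292
For M/M/1: Lq = λ²/(μ(μ-λ))
Lq = 49.00/(9.6 × 2.60)
Lq = 1.9631 packets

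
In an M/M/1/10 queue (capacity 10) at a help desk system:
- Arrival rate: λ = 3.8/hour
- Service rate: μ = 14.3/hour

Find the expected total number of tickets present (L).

ρ = λ/μ = 3.8/14.3 = 0.26573
P₀ = (1-ρ)/(1-ρ^(K+1)) = (1-0.26573)/(1-0.26573^11) = 0.7343/1.0000 = 0.7343
P_K = P₀×ρ^K = 0.7343 × 0.26573^10 = 0.7343 × 0.000001756 = 0.000001289
L = ρ[1 - (K+1)ρ^K + Kρ^(K+1)] / [(1-ρ)(1-ρ^(K+1))]
L = 0.26573 × (1 - 11×0.000001756 + 10×4.665e-07) / ((1 - 0.26573) × (1 - 4.665e-07)) = 0.3619 tickets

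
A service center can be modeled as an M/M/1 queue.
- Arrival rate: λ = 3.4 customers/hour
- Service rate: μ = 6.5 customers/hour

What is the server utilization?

Server utilization: ρ = λ/μ
ρ = 3.4/6.5 = 0.5231
The server is busy 52.31% of the time.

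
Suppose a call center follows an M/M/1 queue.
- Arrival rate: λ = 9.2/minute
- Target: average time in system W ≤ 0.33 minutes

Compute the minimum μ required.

For M/M/1: W = 1/(μ-λ)
Need W ≤ 0.33, so 1/(μ-λ) ≤ 0.33
μ - λ ≥ 1/0.33 = 3.0303
μ ≥ 9.2 + 3.0303 = 12.2303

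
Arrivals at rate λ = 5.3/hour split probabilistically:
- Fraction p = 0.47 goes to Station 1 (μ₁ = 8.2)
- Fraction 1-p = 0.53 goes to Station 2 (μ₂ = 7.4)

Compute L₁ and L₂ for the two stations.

Effective rates: λ₁ = 5.3×0.47 = 2.491, λ₂ = 5.3×0.53 = 2.809
Station 1: ρ₁ = 2.491/8.2 = 0.30378, L₁ = ρ₁/(1-ρ₁) = 0.30378/(1-0.30378) = 0.4363
Station 2: ρ₂ = 2.809/7.4 = 0.37959, L₂ = ρ₂/(1-ρ₂) = 0.37959/(1-0.37959) = 0.6118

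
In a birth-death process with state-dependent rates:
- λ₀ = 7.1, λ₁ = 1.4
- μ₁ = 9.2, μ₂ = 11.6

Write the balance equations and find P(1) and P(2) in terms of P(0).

Balance equations:
State 0: λ₀P₀ = μ₁P₁ → P₁ = (λ₀/μ₁)P₀ = (7.1/9.2)P₀ = 0.7717P₀
State 1: P₂ = (λ₀λ₁)/(μ₁μ₂)P₀ = (7.1×1.4)/(9.2×11.6)P₀ = 0.09314P₀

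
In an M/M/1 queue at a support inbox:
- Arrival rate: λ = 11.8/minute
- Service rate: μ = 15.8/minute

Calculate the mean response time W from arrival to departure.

First, compute utilization: ρ = λ/μ = 11.8/15.8 = 0.7468
For M/M/1: W = 1/(μ-λ)
W = 1/(15.8-11.8) = 1/4.00
W = 0.2500 minutes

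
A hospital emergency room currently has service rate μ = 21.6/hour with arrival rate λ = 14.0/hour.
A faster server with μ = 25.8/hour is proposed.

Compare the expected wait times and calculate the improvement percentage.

System 1: ρ₁ = 14.0/21.6 = 0.6481, W₁ = 1/(21.6-14.0) = 0.13158
System 2: ρ₂ = 14.0/25.8 = 0.5426, W₂ = 1/(25.8-14.0) = 0.084746
Improvement: (W₁-W₂)/W₁ = (0.13158-0.084746)/0.13158 = 35.59%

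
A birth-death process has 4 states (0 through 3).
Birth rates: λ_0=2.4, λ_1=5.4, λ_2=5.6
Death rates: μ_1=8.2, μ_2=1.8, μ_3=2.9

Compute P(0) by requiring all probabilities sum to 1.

Ratios P(n)/P(0) = (λ₀···λₙ₋₁)/(μ₁···μₙ):
P(1)/P(0) = (2.4)/(8.2) = 0.292683
P(2)/P(0) = (2.4×5.4)/(8.2×1.8) = 0.878049
P(3)/P(0) = (2.4×5.4×5.6)/(8.2×1.8×2.9) = 1.69554

Normalization: ∑ P(n) = 1
P(0) × (1.00000 + 0.292683 + 0.878049 + 1.69554) = 1
P(0) × 3.8663 = 1
P(0) = 1/3.8663 = 0.2586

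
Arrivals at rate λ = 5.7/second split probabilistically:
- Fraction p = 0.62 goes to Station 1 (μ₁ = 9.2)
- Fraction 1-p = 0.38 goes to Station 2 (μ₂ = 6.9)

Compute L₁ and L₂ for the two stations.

Effective rates: λ₁ = 5.7×0.62 = 3.534, λ₂ = 5.7×0.38 = 2.166
Station 1: ρ₁ = 3.534/9.2 = 0.38413, L₁ = ρ₁/(1-ρ₁) = 0.38413/(1-0.38413) = 0.6237
Station 2: ρ₂ = 2.166/6.9 = 0.3139, L₂ = ρ₂/(1-ρ₂) = 0.3139/(1-0.3139) = 0.4575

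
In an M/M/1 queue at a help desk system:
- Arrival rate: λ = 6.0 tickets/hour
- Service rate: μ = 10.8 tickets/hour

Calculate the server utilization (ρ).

Server utilization: ρ = λ/μ
ρ = 6.0/10.8 = 0.5556
The server is busy 55.56% of the time.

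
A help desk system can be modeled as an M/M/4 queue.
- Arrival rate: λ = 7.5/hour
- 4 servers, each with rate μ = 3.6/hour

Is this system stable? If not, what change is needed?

Stability requires ρ = λ/(cμ) < 1
ρ = 7.5/(4 × 3.6) = 7.5/14.40 = 0.5208
Since 0.5208 < 1, the system is STABLE.
The servers are busy 52.08% of the time.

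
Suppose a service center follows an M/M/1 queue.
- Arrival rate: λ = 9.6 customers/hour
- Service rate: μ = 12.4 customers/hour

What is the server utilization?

Server utilization: ρ = λ/μ
ρ = 9.6/12.4 = 0.7742
The server is busy 77.42% of the time.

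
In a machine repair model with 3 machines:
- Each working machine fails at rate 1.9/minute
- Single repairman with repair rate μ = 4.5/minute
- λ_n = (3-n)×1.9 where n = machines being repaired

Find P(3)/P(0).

P(3)/P(0) = ∏_{i=0}^{3-1} λ_i/μ_{i+1}
= (3-0)×1.9/4.5 × (3-1)×1.9/4.5 × (3-2)×1.9/4.5
= 0.4516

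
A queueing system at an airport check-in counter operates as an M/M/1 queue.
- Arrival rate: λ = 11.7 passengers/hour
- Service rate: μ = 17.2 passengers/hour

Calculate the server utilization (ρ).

Server utilization: ρ = λ/μ
ρ = 11.7/17.2 = 0.6802
The server is busy 68.02% of the time.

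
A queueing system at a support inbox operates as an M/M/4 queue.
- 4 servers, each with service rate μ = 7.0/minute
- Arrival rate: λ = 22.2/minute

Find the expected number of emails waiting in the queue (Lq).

Traffic intensity: ρ = λ/(cμ) = 22.2/(4×7.0) = 0.7929
Since ρ = 0.7929 < 1, system is stable.
Offered load a = λ/μ = cρ = 22.2/7.0 = 3.1714
P₀ = [ Σₙ₌₀^3 aⁿ/n! + a^4/(4!(1-ρ)) ]⁻¹
Σ = a^0/0! + a^1/1! + a^2/2! + a^3/3! = 1.00000 + 3.17143 + 5.02898 + 5.31635 = 14.5168
a^4/(4!(1-ρ)) = 101.1625/(24 × 0.207143) = 20.3488
P₀ = 1/(14.5168 + 20.3488) = 0.02868
Lq = P₀·a^4·ρ / (4!(1-ρ)²) = 0.0286816 × 101.1625 × 0.792857 / (24 × 0.0429082) = 2.2339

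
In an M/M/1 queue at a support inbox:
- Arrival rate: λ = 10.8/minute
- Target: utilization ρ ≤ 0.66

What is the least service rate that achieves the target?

ρ = λ/μ, so μ = λ/ρ
μ ≥ 10.8/0.66 = 16.3636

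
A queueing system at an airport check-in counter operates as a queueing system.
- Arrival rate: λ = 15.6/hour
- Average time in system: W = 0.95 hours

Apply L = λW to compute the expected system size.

Little's Law: L = λW
L = 15.6 × 0.95 = 14.8200 passengers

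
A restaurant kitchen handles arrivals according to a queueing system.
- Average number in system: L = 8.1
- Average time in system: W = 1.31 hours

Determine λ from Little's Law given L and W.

Little's Law: L = λW, so λ = L/W
λ = 8.1/1.31 = 6.1832 orders/hour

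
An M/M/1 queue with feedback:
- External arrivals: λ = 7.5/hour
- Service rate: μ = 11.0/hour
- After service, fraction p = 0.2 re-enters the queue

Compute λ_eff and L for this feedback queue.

Effective arrival rate: λ_eff = λ/(1-p) = 7.5/(1-0.2) = 7.5/0.80 = 9.3750
ρ = λ_eff/μ = 9.3750/11.0 = 0.852273
L = ρ/(1-ρ) = 0.852273/(1-0.852273) = 5.7692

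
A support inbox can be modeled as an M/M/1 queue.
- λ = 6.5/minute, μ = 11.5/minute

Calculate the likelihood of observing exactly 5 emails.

ρ = λ/μ = 6.5/11.5 = 0.5652
P(n) = (1-ρ)ρⁿ
P(5) = (1-0.5652) × 0.5652^5
P(5) = 0.4348 × 0.05768
P(5) = 0.02508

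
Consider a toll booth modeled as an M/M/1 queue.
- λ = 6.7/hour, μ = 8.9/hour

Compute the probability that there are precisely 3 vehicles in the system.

ρ = λ/μ = 6.7/8.9 = 0.7528
P(n) = (1-ρ)ρⁿ
P(3) = (1-0.7528) × 0.7528^3
P(3) = 0.2472 × 0.4266
P(3) = 0.1055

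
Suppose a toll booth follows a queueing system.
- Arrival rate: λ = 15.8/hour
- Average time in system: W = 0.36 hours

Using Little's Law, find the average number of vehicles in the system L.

Little's Law: L = λW
L = 15.8 × 0.36 = 5.6880 vehicles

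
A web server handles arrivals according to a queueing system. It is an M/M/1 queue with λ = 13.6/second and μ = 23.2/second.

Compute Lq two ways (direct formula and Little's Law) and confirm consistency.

Method 1 (direct): Lq = λ²/(μ(μ-λ)) = 184.96/(23.2 × 9.60) = 0.8305

Method 2 (Little's Law):
W = 1/(μ-λ) = 1/9.60 = 0.1041667
Wq = W - 1/μ = 0.1041667 - 0.04310345 = 0.061063
Lq = λWq = 13.6 × 0.061063 = 0.8305 ✔ (matches Method 1)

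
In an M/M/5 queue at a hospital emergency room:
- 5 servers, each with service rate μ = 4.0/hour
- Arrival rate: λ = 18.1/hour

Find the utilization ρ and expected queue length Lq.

Traffic intensity: ρ = λ/(cμ) = 18.1/(5×4.0) = 0.9050
Since ρ = 0.9050 < 1, system is stable.
Offered load a = λ/μ = cρ = 18.1/4.0 = 4.5250
P₀ = [ Σₙ₌₀^4 aⁿ/n! + a^5/(5!(1-ρ)) ]⁻¹
Σ = a^0/0! + a^1/1! + a^2/2! + a^3/3! + a^4/4! = 1.0000 + 4.5250 + 10.2378 + 15.4420 + 17.4688 = 48.6736
a^5/(5!(1-ρ)) = 1897.1118/(120 × 0.09500) = 166.4133
P₀ = 1/(48.6736 + 166.4133) = 0.004649
Lq = P₀·a^5·ρ / (5!(1-ρ)²) = 0.00464928 × 1897.1118 × 0.905000 / (120 × 0.00902500) = 7.3705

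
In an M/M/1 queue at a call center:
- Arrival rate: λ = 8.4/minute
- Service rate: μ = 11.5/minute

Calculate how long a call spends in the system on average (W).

First, compute utilization: ρ = λ/μ = 8.4/11.5 = 0.7304
For M/M/1: W = 1/(μ-λ)
W = 1/(11.5-8.4) = 1/3.10
W = 0.3226 minutes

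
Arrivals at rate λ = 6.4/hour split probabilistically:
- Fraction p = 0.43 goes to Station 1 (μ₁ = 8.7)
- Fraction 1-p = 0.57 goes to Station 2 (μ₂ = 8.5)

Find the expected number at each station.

Effective rates: λ₁ = 6.4×0.43 = 2.752, λ₂ = 6.4×0.57 = 3.648
Station 1: ρ₁ = 2.752/8.7 = 0.31632, L₁ = ρ₁/(1-ρ₁) = 0.31632/(1-0.31632) = 0.4627
Station 2: ρ₂ = 3.648/8.5 = 0.4292, L₂ = ρ₂/(1-ρ₂) = 0.4292/(1-0.4292) = 0.7519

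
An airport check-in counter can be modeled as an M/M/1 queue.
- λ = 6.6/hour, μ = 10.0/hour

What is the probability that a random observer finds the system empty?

ρ = λ/μ = 6.6/10.0 = 0.6600
P(0) = 1 - ρ = 1 - 0.6600 = 0.3400
The server is idle 34.00% of the time.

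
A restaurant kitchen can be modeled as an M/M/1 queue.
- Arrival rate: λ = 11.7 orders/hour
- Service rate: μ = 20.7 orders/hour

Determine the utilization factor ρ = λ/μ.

Server utilization: ρ = λ/μ
ρ = 11.7/20.7 = 0.5652
The server is busy 56.52% of the time.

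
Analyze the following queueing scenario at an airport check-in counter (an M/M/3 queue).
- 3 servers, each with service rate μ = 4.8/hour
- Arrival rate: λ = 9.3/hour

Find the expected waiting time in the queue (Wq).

Traffic intensity: ρ = λ/(cμ) = 9.3/(3×4.8) = 0.6458
Since ρ = 0.6458 < 1, system is stable.
Offered load a = λ/μ = cρ = 9.3/4.8 = 1.9375
P₀ = [ Σₙ₌₀^2 aⁿ/n! + a^3/(3!(1-ρ)) ]⁻¹
Σ = a^0/0! + a^1/1! + a^2/2! = 1.0000 + 1.9375 + 1.8770 = 4.8145
a^3/(3!(1-ρ)) = 7.2732/(6 × 0.35417) = 3.4227
P₀ = 1/(4.8145 + 3.4227) = 0.1214
Lq = P₀·a^3·ρ / (3!(1-ρ)²) = 0.12140 × 7.2732 × 0.64583 / (6 × 0.12543) = 0.7577
Wq = Lq/λ = 0.7577/9.3 = 0.08147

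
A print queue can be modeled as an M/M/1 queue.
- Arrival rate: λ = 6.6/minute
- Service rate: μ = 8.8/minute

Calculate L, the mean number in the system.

ρ = λ/μ = 6.6/8.8 = 0.7500
For M/M/1: L = λ/(μ-λ)
L = 6.6/(8.8-6.6) = 6.6/2.20
L = 3.0000 jobs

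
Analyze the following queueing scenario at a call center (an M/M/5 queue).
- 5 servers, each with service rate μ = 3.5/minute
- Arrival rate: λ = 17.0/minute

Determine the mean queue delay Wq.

Traffic intensity: ρ = λ/(cμ) = 17.0/(5×3.5) = 0.9714
Since ρ = 0.9714 < 1, system is stable.
Offered load a = λ/μ = cρ = 17.0/3.5 = 4.8571
P₀ = [ Σₙ₌₀^4 aⁿ/n! + a^5/(5!(1-ρ)) ]⁻¹
Σ = a^0/0! + a^1/1! + a^2/2! + a^3/3! + a^4/4! = 1.0000 + 4.8571 + 11.7959 + 19.0982 + 23.1906 = 59.9418
a^5/(5!(1-ρ)) = 2703.3631/(120 × 0.02857143) = 788.4809
P₀ = 1/(59.9418 + 788.4809) = 0.001179
Lq = P₀·a^5·ρ / (5!(1-ρ)²) = 0.00117866 × 2703.3631 × 0.971429 / (120 × 0.000816327) = 31.5979
Wq = Lq/λ = 31.5979/17.0 = 1.8587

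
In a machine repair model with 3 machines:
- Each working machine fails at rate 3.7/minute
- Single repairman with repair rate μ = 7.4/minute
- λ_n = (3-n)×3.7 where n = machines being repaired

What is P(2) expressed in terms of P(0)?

P(2)/P(0) = ∏_{i=0}^{2-1} λ_i/μ_{i+1}
= (3-0)×3.7/7.4 × (3-1)×3.7/7.4
= 1.5000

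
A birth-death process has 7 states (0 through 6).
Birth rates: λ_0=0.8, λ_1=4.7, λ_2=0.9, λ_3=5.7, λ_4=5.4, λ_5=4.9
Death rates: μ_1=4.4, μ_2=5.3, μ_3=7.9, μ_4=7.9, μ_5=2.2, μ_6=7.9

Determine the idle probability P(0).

Ratios P(n)/P(0) = (λ₀···λₙ₋₁)/(μ₁···μₙ):
P(1)/P(0) = (0.8)/(4.4) = 0.18182
P(2)/P(0) = (0.8×4.7)/(4.4×5.3) = 0.16123
P(3)/P(0) = (0.8×4.7×0.9)/(4.4×5.3×7.9) = 0.018369
P(4)/P(0) = (0.8×4.7×0.9×5.7)/(4.4×5.3×7.9×7.9) = 0.013253
P(5)/P(0) = (0.8×4.7×0.9×5.7×5.4)/(4.4×5.3×7.9×7.9×2.2) = 0.032531
P(6)/P(0) = (0.8×4.7×0.9×5.7×5.4×4.9)/(4.4×5.3×7.9×7.9×2.2×7.9) = 0.020177

Normalization: ∑ P(n) = 1
P(0) × (1.0000 + 0.18182 + 0.16123 + 0.018369 + 0.013253 + 0.032531 + 0.020177) = 1
P(0) × 1.4274 = 1
P(0) = 1/1.4274 = 0.7006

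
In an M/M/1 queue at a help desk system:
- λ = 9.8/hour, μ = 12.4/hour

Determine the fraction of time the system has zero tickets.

ρ = λ/μ = 9.8/12.4 = 0.7903
P(0) = 1 - ρ = 1 - 0.7903 = 0.2097
The server is idle 20.97% of the time.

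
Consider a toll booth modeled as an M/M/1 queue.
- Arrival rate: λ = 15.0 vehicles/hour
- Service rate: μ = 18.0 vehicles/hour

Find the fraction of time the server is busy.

Server utilization: ρ = λ/μ
ρ = 15.0/18.0 = 0.8333
The server is busy 83.33% of the time.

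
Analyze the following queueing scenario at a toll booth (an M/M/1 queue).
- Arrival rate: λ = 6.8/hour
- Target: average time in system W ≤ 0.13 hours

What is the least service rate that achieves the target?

For M/M/1: W = 1/(μ-λ)
Need W ≤ 0.13, so 1/(μ-λ) ≤ 0.13
μ - λ ≥ 1/0.13 = 7.6923
μ ≥ 6.8 + 7.6923 = 14.4923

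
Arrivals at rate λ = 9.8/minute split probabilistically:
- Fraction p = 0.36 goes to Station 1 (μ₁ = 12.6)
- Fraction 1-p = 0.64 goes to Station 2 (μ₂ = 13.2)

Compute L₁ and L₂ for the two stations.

Effective rates: λ₁ = 9.8×0.36 = 3.528, λ₂ = 9.8×0.64 = 6.272
Station 1: ρ₁ = 3.528/12.6 = 0.2800, L₁ = ρ₁/(1-ρ₁) = 0.2800/(1-0.2800) = 0.3889
Station 2: ρ₂ = 6.272/13.2 = 0.47515, L₂ = ρ₂/(1-ρ₂) = 0.47515/(1-0.47515) = 0.9053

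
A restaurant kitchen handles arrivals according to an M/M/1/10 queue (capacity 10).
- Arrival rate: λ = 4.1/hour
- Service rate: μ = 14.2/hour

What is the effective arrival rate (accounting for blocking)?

ρ = λ/μ = 4.1/14.2 = 0.28873
P₀ = (1-ρ)/(1-ρ^(K+1)) = (1-0.28873)/(1-0.28873^11) = 0.7113/1.0000 = 0.7113
P_K = P₀×ρ^K = 0.7113 × 0.28873^10 = 0.7113 × 0.000004026 = 0.000002864
λ_eff = λ(1-P_K) = 4.1 × (1 - 0.000002864) = 4.1 × 1.0000 = 4.1000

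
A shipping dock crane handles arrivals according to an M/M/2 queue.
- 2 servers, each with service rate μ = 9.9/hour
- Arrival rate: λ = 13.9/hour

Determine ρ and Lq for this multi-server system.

Traffic intensity: ρ = λ/(cμ) = 13.9/(2×9.9) = 0.7020
Since ρ = 0.7020 < 1, system is stable.
Offered load a = λ/μ = cρ = 13.9/9.9 = 1.4040
P₀ = [ Σₙ₌₀^1 aⁿ/n! + a^2/(2!(1-ρ)) ]⁻¹
Σ = a^0/0! + a^1/1! = 1.0000 + 1.4040 = 2.4040
a^2/(2!(1-ρ)) = 1.9713/(2 × 0.29798) = 3.3078
P₀ = 1/(2.4040 + 3.3078) = 0.1751
Lq = P₀·a^2·ρ / (2!(1-ρ)²) = 0.175074 × 1.97133 × 0.702020 / (2 × 0.0887920) = 1.3644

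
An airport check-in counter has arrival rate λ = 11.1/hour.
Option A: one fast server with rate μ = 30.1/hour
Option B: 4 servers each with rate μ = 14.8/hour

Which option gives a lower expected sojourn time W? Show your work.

Option A: single server μ = 30.1 (M/M/1)
  ρ_A = 11.1/30.1 = 0.3688
  W_A = 1/(μ-λ) = 1/(30.1-11.1) = 1/19.00 = 0.05263

Option B: 4 servers μ = 14.8 (M/M/4)
  ρ_B = λ/(cμ) = 11.1/(4×14.8) = 0.1875
  Offered load a = λ/μ = cρ = 11.1/14.8 = 0.7500
  P₀ = [ Σₙ₌₀^3 aⁿ/n! + a^4/(4!(1-ρ)) ]⁻¹
  Σ = a^0/0! + a^1/1! + a^2/2! + a^3/3! = 1.0000 + 0.75000 + 0.28125 + 0.070312 = 2.1016
  a^4/(4!(1-ρ)) = 0.3164/(24 × 0.8125) = 0.01623
  P₀ = 1/(2.1016 + 0.01623) = 0.4722
  Lq = P₀·a^4·ρ / (4!(1-ρ)²) = 0.4722 × 0.3164 × 0.1875 / (24 × 0.6602) = 0.001768
  Wq_B = Lq/λ = 0.001768/11.1 = 0.0001593
  W_B = Wq_B + 1/μ = 0.0001593 + 0.06757 = 0.06773

Since W_A = 0.05263 < W_B = 0.06773, Option A (single fast server) has the shorter time in system.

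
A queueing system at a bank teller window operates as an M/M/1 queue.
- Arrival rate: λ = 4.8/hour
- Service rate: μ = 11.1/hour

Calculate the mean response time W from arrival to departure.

First, compute utilization: ρ = λ/μ = 4.8/11.1 = 0.4324
For M/M/1: W = 1/(μ-λ)
W = 1/(11.1-4.8) = 1/6.30
W = 0.1587 hours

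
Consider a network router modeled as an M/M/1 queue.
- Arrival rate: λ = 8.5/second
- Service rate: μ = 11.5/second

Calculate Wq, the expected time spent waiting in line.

First, compute utilization: ρ = λ/μ = 8.5/11.5 = 0.7391
For M/M/1: Wq = λ/(μ(μ-λ))
Wq = 8.5/(11.5 × (11.5-8.5))
Wq = 8.5/(11.5 × 3.00)
Wq = 0.2464 seconds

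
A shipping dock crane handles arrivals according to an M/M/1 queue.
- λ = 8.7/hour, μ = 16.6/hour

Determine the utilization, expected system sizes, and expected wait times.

Step 1: ρ = λ/μ = 8.7/16.6 = 0.5241
Step 2: L = λ/(μ-λ) = 8.7/7.90 = 1.1013
Step 3: Lq = λ²/(μ(μ-λ)) = 75.69/(16.6×7.90) = 0.5772
Step 4: W = 1/(μ-λ) = 1/7.90 = 0.126582
Step 5: Wq = λ/(μ(μ-λ)) = 8.7/(16.6×7.90) = 0.06634
Step 6: P(0) = 1-ρ = 0.4759
Verify: L = λW = 8.7×0.126582 = 1.1013 ✔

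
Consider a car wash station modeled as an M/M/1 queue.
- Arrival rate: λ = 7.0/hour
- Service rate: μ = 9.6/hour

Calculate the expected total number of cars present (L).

ρ = λ/μ = 7.0/9.6 = 0.7292
For M/M/1: L = λ/(μ-λ)
L = 7.0/(9.6-7.0) = 7.0/2.60
L = 2.6923 cars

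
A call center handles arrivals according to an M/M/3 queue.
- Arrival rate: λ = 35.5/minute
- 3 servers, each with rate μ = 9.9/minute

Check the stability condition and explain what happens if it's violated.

Stability requires ρ = λ/(cμ) < 1
ρ = 35.5/(3 × 9.9) = 35.5/29.70 = 1.1953
Since 1.1953 ≥ 1, the system is UNSTABLE.
Need c > λ/μ = 35.5/9.9 = 3.59.
Minimum servers needed: c = 4.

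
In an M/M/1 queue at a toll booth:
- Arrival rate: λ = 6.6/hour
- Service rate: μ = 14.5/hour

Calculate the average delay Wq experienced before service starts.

First, compute utilization: ρ = λ/μ = 6.6/14.5 = 0.4552
For M/M/1: Wq = λ/(μ(μ-λ))
Wq = 6.6/(14.5 × (14.5-6.6))
Wq = 6.6/(14.5 × 7.90)
Wq = 0.05762 hours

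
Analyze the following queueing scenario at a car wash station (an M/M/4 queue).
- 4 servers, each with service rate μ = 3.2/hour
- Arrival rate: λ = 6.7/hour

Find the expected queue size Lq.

Traffic intensity: ρ = λ/(cμ) = 6.7/(4×3.2) = 0.5234
Since ρ = 0.5234 < 1, system is stable.
Offered load a = λ/μ = cρ = 6.7/3.2 = 2.0938
P₀ = [ Σₙ₌₀^3 aⁿ/n! + a^4/(4!(1-ρ)) ]⁻¹
Σ = a^0/0! + a^1/1! + a^2/2! + a^3/3! = 1.00000 + 2.09375 + 2.19189 + 1.52976 = 6.8154
a^4/(4!(1-ρ)) = 19.2176/(24 × 0.47656) = 1.6802
P₀ = 1/(6.8154 + 1.6802) = 0.1177
Lq = P₀·a^4·ρ / (4!(1-ρ)²) = 0.1177 × 19.2176 × 0.5234 / (24 × 0.2271) = 0.2172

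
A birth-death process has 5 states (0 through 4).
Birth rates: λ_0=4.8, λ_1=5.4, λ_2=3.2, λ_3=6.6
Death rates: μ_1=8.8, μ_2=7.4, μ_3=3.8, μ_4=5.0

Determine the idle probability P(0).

Ratios P(n)/P(0) = (λ₀···λₙ₋₁)/(μ₁···μₙ):
P(1)/P(0) = (4.8)/(8.8) = 0.5455
P(2)/P(0) = (4.8×5.4)/(8.8×7.4) = 0.3980
P(3)/P(0) = (4.8×5.4×3.2)/(8.8×7.4×3.8) = 0.3352
P(4)/P(0) = (4.8×5.4×3.2×6.6)/(8.8×7.4×3.8×5.0) = 0.4424

Normalization: ∑ P(n) = 1
P(0) × (1.0000 + 0.5455 + 0.3980 + 0.3352 + 0.4424) = 1
P(0) × 2.7211 = 1
P(0) = 1/2.7211 = 0.3675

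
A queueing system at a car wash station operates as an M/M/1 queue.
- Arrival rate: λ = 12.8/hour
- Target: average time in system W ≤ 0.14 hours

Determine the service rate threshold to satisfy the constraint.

For M/M/1: W = 1/(μ-λ)
Need W ≤ 0.14, so 1/(μ-λ) ≤ 0.14
μ - λ ≥ 1/0.14 = 7.1429
μ ≥ 12.8 + 7.1429 = 19.9429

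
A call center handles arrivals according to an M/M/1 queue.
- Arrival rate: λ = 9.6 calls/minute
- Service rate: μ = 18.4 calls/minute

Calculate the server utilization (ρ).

Server utilization: ρ = λ/μ
ρ = 9.6/18.4 = 0.5217
The server is busy 52.17% of the time.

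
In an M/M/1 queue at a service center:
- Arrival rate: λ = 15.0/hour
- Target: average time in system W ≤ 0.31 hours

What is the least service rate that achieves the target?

For M/M/1: W = 1/(μ-λ)
Need W ≤ 0.31, so 1/(μ-λ) ≤ 0.31
μ - λ ≥ 1/0.31 = 3.2258
μ ≥ 15.0 + 3.2258 = 18.2258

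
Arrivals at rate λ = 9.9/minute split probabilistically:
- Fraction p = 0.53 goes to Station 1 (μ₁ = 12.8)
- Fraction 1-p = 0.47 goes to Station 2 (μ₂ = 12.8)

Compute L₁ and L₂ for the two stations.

Effective rates: λ₁ = 9.9×0.53 = 5.247, λ₂ = 9.9×0.47 = 4.653
Station 1: ρ₁ = 5.247/12.8 = 0.40992, L₁ = ρ₁/(1-ρ₁) = 0.40992/(1-0.40992) = 0.6947
Station 2: ρ₂ = 4.653/12.8 = 0.3635, L₂ = ρ₂/(1-ρ₂) = 0.3635/(1-0.3635) = 0.5711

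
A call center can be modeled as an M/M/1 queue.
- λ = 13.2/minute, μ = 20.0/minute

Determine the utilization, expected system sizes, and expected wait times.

Step 1: ρ = λ/μ = 13.2/20.0 = 0.6600
Step 2: L = λ/(μ-λ) = 13.2/6.80 = 1.9412
Step 3: Lq = λ²/(μ(μ-λ)) = 174.24/(20.0×6.80) = 1.2812
Step 4: W = 1/(μ-λ) = 1/6.80 = 0.14706
Step 5: Wq = λ/(μ(μ-λ)) = 13.2/(20.0×6.80) = 0.09706
Step 6: P(0) = 1-ρ = 0.3400
Verify: L = λW = 13.2×0.14706 = 1.9412 ✔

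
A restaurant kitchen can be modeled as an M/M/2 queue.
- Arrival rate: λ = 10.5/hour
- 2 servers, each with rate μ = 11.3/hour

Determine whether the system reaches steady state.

Stability requires ρ = λ/(cμ) < 1
ρ = 10.5/(2 × 11.3) = 10.5/22.60 = 0.4646
Since 0.4646 < 1, the system is STABLE.
The servers are busy 46.46% of the time.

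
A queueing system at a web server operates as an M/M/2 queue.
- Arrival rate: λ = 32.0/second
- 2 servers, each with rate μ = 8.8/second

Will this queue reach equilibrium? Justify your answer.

Stability requires ρ = λ/(cμ) < 1
ρ = 32.0/(2 × 8.8) = 32.0/17.60 = 1.8182
Since 1.8182 ≥ 1, the system is UNSTABLE.
Need c > λ/μ = 32.0/8.8 = 3.64.
Minimum servers needed: c = 4.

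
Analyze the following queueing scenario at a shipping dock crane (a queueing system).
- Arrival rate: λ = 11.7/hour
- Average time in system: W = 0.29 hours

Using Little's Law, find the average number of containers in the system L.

Little's Law: L = λW
L = 11.7 × 0.29 = 3.3930 containers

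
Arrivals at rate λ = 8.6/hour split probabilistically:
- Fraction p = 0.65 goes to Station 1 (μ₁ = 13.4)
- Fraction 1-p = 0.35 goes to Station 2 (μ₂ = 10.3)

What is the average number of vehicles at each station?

Effective rates: λ₁ = 8.6×0.65 = 5.59, λ₂ = 8.6×0.35 = 3.01
Station 1: ρ₁ = 5.59/13.4 = 0.41716, L₁ = ρ₁/(1-ρ₁) = 0.41716/(1-0.41716) = 0.7157
Station 2: ρ₂ = 3.01/10.3 = 0.29223, L₂ = ρ₂/(1-ρ₂) = 0.29223/(1-0.29223) = 0.4129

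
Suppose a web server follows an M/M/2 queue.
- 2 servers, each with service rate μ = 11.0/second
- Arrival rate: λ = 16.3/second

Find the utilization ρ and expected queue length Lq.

Traffic intensity: ρ = λ/(cμ) = 16.3/(2×11.0) = 0.7409
Since ρ = 0.7409 < 1, system is stable.
Offered load a = λ/μ = cρ = 16.3/11.0 = 1.4818
P₀ = [ Σₙ₌₀^1 aⁿ/n! + a^2/(2!(1-ρ)) ]⁻¹
Σ = a^0/0! + a^1/1! = 1.0000 + 1.4818 = 2.4818
a^2/(2!(1-ρ)) = 2.1958/(2 × 0.25909) = 4.2375
P₀ = 1/(2.4818 + 4.2375) = 0.1488
Lq = P₀·a^2·ρ / (2!(1-ρ)²) = 0.148825 × 2.19579 × 0.740909 / (2 × 0.0671281) = 1.8034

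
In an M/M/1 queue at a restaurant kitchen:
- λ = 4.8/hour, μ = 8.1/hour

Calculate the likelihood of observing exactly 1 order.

ρ = λ/μ = 4.8/8.1 = 0.5926
P(n) = (1-ρ)ρⁿ
P(1) = (1-0.5926) × 0.5926^1
P(1) = 0.4074 × 0.5926
P(1) = 0.2414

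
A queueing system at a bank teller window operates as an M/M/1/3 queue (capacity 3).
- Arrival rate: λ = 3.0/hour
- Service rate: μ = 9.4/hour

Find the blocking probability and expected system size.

ρ = λ/μ = 3.0/9.4 = 0.31915
P₀ = (1-ρ)/(1-ρ^(K+1)) = (1-0.31915)/(1-0.31915^4) = 0.6808/0.9896 = 0.6880
P_K = P₀×ρ^K = 0.687988 × 0.31915^3 = 0.687988 × 0.0325076 = 0.02236
Blocking probability P_3 = 0.02236 (2.24%)
L = ρ[1 - (K+1)ρ^K + Kρ^(K+1)] / [(1-ρ)(1-ρ^(K+1))]
L = 0.31915 × (1 - 4×0.03251 + 3×0.01037) / ((1 - 0.31915) × (1 - 0.01037)) = 0.4268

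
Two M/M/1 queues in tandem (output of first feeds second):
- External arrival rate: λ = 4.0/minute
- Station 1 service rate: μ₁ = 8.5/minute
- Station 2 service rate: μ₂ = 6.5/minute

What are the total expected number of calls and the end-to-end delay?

By Jackson's theorem, each station behaves as independent M/M/1.
Station 1: ρ₁ = 4.0/8.5 = 0.4706, L₁ = ρ₁/(1-ρ₁) = λ/(μ₁-λ) = 4.0/4.50 = 0.8889
Station 2: ρ₂ = 4.0/6.5 = 0.6154, L₂ = ρ₂/(1-ρ₂) = λ/(μ₂-λ) = 4.0/2.50 = 1.6000
Total: L = L₁ + L₂ = 0.8889 + 1.6000 = 2.4889
W = L/λ = 2.4889/4.0 = 0.6222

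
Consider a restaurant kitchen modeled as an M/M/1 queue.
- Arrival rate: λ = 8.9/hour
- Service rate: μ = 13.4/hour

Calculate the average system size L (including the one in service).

ρ = λ/μ = 8.9/13.4 = 0.6642
For M/M/1: L = λ/(μ-λ)
L = 8.9/(13.4-8.9) = 8.9/4.50
L = 1.9778 orders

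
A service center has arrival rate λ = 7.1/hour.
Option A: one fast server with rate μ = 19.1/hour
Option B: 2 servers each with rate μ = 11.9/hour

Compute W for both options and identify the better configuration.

Option A: single server μ = 19.1 (M/M/1)
  ρ_A = 7.1/19.1 = 0.3717
  W_A = 1/(μ-λ) = 1/(19.1-7.1) = 1/12.00 = 0.08333

Option B: 2 servers μ = 11.9 (M/M/2)
  ρ_B = λ/(cμ) = 7.1/(2×11.9) = 0.2983
  Offered load a = λ/μ = cρ = 7.1/11.9 = 0.5966
  P₀ = [ Σₙ₌₀^1 aⁿ/n! + a^2/(2!(1-ρ)) ]⁻¹
  Σ = a^0/0! + a^1/1! = 1.0000 + 0.5966 = 1.5966
  a^2/(2!(1-ρ)) = 0.3560/(2 × 0.7017) = 0.2537
  P₀ = 1/(1.5966 + 0.2537) = 0.5405
  Lq = P₀·a^2·ρ / (2!(1-ρ)²) = 0.5405 × 0.3560 × 0.2983 / (2 × 0.4924) = 0.05828
  Wq_B = Lq/λ = 0.058285/7.1 = 0.008209
  W_B = Wq_B + 1/μ = 0.008209 + 0.08403 = 0.09224

Since W_A = 0.08333 < W_B = 0.09224, Option A (single fast server) has the shorter time in system.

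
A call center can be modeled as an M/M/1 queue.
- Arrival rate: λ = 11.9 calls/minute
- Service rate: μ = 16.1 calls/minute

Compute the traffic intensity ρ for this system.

Server utilization: ρ = λ/μ
ρ = 11.9/16.1 = 0.7391
The server is busy 73.91% of the time.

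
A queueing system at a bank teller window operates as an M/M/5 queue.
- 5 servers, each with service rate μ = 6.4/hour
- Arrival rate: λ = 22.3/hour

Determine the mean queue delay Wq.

Traffic intensity: ρ = λ/(cμ) = 22.3/(5×6.4) = 0.6969
Since ρ = 0.6969 < 1, system is stable.
Offered load a = λ/μ = cρ = 22.3/6.4 = 3.4844
P₀ = [ Σₙ₌₀^4 aⁿ/n! + a^5/(5!(1-ρ)) ]⁻¹
Σ = a^0/0! + a^1/1! + a^2/2! + a^3/3! + a^4/4! = 1.0000 + 3.4844 + 6.0704 + 7.0506 + 6.1417 = 23.7471
a^5/(5!(1-ρ)) = 513.5993/(120 × 0.303125) = 14.1196
P₀ = 1/(23.7471 + 14.1196) = 0.02641
Lq = P₀·a^5·ρ / (5!(1-ρ)²) = 0.026408 × 513.5993 × 0.69688 / (120 × 0.091885) = 0.8572
Wq = Lq/λ = 0.8572/22.3 = 0.03844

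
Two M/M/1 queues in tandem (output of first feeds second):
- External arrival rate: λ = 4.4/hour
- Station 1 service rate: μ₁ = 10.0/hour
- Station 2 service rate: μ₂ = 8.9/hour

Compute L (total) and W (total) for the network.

By Jackson's theorem, each station behaves as independent M/M/1.
Station 1: ρ₁ = 4.4/10.0 = 0.4400, L₁ = ρ₁/(1-ρ₁) = λ/(μ₁-λ) = 4.4/5.60 = 0.7857
Station 2: ρ₂ = 4.4/8.9 = 0.4944, L₂ = ρ₂/(1-ρ₂) = λ/(μ₂-λ) = 4.4/4.50 = 0.9778
Total: L = L₁ + L₂ = 0.7857 + 0.9778 = 1.7635
W = L/λ = 1.7635/4.4 = 0.4008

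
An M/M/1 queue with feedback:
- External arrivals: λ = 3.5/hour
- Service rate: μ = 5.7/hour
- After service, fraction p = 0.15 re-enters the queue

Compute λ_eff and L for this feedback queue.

Effective arrival rate: λ_eff = λ/(1-p) = 3.5/(1-0.15) = 3.5/0.85 = 4.1176
ρ = λ_eff/μ = 4.1176/5.7 = 0.72239
L = ρ/(1-ρ) = 0.72239/(1-0.72239) = 2.6022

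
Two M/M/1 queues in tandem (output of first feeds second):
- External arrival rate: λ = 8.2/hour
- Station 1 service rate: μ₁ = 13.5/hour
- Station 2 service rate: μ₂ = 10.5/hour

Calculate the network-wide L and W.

By Jackson's theorem, each station behaves as independent M/M/1.
Station 1: ρ₁ = 8.2/13.5 = 0.6074, L₁ = ρ₁/(1-ρ₁) = λ/(μ₁-λ) = 8.2/5.30 = 1.5472
Station 2: ρ₂ = 8.2/10.5 = 0.7810, L₂ = ρ₂/(1-ρ₂) = λ/(μ₂-λ) = 8.2/2.30 = 3.5652
Total: L = L₁ + L₂ = 1.5472 + 3.5652 = 5.1124
W = L/λ = 5.1124/8.2 = 0.6235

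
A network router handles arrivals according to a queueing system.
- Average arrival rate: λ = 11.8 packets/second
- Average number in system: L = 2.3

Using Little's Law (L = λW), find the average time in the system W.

Little's Law: L = λW, so W = L/λ
W = 2.3/11.8 = 0.1949 seconds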